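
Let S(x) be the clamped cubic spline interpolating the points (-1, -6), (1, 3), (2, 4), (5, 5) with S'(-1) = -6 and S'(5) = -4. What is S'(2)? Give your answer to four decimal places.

0.1786

With M_i denoting the second derivative at x_i, h_i = 2, 1, 3, and Δ_i = (y_(i+1) − y_i)/h_i = 9/2, 1, 1/3:
  2·M_0 + 6·M_1 + 1·M_2 = 6(Δ_1 - Δ_0) = -21
  1·M_1 + 8·M_2 + 3·M_3 = 6(Δ_2 - Δ_1) = -4
Clamped end conditions give two more equations: 2h_0·M_0 + h_0·M_1 = 6(Δ_0 - S'(-1)) = 63 and h_2·M_2 + 2h_2·M_3 = 6(S'(5) - Δ_2) = -26.
Hence M_0 = 895/42, M_1 = -467/42, M_2 = 65/21, M_3 = -247/42.
On [2, 5], S'(x) = b_2 + 2c_2·(x - 2) + 3d_2·(x - 2)² with b_2 = Δ_2 - h_2(2M_2 + M_3)/6 = 5/28, c_2 = M_2/2 = 65/42, d_2 = (M_3 - M_2)/(6h_2) = -377/756. So S'(2) = 5/28.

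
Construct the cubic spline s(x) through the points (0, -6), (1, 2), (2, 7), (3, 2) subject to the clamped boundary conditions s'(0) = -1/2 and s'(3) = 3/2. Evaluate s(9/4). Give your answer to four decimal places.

Write m_i for s''(x_i). With h_i = 1, 1, 1 and divided differences Δ_i = 8, 5, -5, the continuity of s' gives the tridiagonal system
  1·m_0 + 4·m_1 + 1·m_2 = 6(Δ_1 - Δ_0) = -18
  1·m_1 + 4·m_2 + 1·m_3 = 6(Δ_2 - Δ_1) = -60
Clamped end conditions give two more equations: 2h_0·m_0 + h_0·m_1 = 6(Δ_0 - s'(0)) = 51 and h_2·m_2 + 2h_2·m_3 = 6(s'(3) - Δ_2) = 39.
Solving the tridiagonal system: m_0 = 431/15, m_1 = -97/15, m_2 = -313/15, m_3 = 449/15.
On [2, 3], s(x) = 7 - 91/30·(x - 2) - 313/30·(x - 2)² + 127/15·(x - 2)³.
With (x - 2) = 1/4: s(9/4) = 1831/320.

5.7219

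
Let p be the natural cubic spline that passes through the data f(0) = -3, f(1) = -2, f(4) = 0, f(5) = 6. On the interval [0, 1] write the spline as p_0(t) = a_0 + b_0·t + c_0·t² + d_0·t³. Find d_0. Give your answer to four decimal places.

Put m_i = p'' at the i-th knot. Here h = (1, 3, 1) and Δ = (1, 2/3, 6), so the interior equations h_(i-1)·m_(i-1) + 2(h_(i-1)+h_i)·m_i + h_i·m_(i+1) = 6(Δ_i − Δ_(i-1)) read
  1·m_0 + 8·m_1 + 3·m_2 = 6(Δ_1 - Δ_0) = -2
  3·m_1 + 8·m_2 + 1·m_3 = 6(Δ_2 - Δ_1) = 32
Natural end conditions: m_0 = m_3 = 0.
Hence m_0 = 0, m_1 = -112/55, m_2 = 262/55, m_3 = 0.
On [0, 1], with p_0(t) = a_0 + b_0·t + c_0·t² + d_0·t³: c_0 = m_0/2 = 0, d_0 = (m_1 - m_0)/(6h_0) = -56/165, b_0 = Δ_0 - h_0(2m_0 + m_1)/6 = 221/165.

-0.3394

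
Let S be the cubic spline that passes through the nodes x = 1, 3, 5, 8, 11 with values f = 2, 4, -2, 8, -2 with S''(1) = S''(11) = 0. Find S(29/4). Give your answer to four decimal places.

Let M_i = S''(x_i). Step sizes h_i = 2, 2, 3, 3; slopes of the chords Δ_i = (y_(i+1) - y_i)/h_i = 1, -3, 10/3, -10/3.
  2·M_0 + 8·M_1 + 2·M_2 = 6(Δ_1 - Δ_0) = -24
  2·M_1 + 10·M_2 + 3·M_3 = 6(Δ_2 - Δ_1) = 38
  3·M_2 + 12·M_3 + 3·M_4 = 6(Δ_3 - Δ_2) = -40
Natural end conditions: M_0 = M_4 = 0.
Solving the tridiagonal system: M_0 = 0, M_1 = -159/35, M_2 = 216/35, M_3 = -512/105, M_4 = 0.
On [5, 8], S(x) = -2 - 2/5·(x - 5) + 108/35·(x - 5)² - 116/189·(x - 5)³.
With (x - 5) = 9/4: S(29/4) = 3209/560.

5.7304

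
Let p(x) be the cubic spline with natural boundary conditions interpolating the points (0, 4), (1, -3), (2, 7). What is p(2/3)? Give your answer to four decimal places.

Write M_i for p''(x_i). With h_i = 1, 1 and divided differences Δ_i = -7, 10, the continuity of p' gives the tridiagonal system
  1·M_0 + 4·M_1 + 1·M_2 = 6(Δ_1 - Δ_0) = 102
Natural end conditions: M_0 = M_2 = 0.
Hence M_0 = 0, M_1 = 51/2, M_2 = 0.
On [0, 1], p(x) = 4 - 45/4·x + 0·x² + 17/4·x³.
With x = 2/3: p(2/3) = -121/54.

-2.2407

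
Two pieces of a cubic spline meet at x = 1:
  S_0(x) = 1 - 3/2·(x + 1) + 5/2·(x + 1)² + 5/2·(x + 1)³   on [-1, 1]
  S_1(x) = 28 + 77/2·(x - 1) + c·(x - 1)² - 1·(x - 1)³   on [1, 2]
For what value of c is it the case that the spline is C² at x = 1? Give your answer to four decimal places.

S_0''(x) = 5 + 15·(x + 1), so S_0''(1) = 35. On the right, S_1''(1) = 2c, so c = 35/2.

17.5000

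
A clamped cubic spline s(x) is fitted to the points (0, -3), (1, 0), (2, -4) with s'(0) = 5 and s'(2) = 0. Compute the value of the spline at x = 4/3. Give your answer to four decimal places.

-1.3333

With m_i denoting the second derivative at x_i, h_i = 1, 1, and Δ_i = (y_(i+1) − y_i)/h_i = 3, -4:
  1·m_0 + 4·m_1 + 1·m_2 = 6(Δ_1 - Δ_0) = -42
Clamped end conditions give two more equations: 2h_0·m_0 + h_0·m_1 = 6(Δ_0 - s'(0)) = -12 and h_1·m_1 + 2h_1·m_2 = 6(s'(2) - Δ_1) = 24.
Solving: m_0 = 2, m_1 = -16, m_2 = 20.
On [1, 2], s(x) = 0 - 2·(x - 1) - 8·(x - 1)² + 6·(x - 1)³.
With (x - 1) = 1/3: s(4/3) = -4/3.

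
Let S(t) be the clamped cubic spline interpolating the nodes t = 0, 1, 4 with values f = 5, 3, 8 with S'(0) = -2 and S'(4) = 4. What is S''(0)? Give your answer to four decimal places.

Put M_i = S'' at the i-th knot. Here h = (1, 3) and Δ = (-2, 5/3), so the interior equations h_(i-1)·M_(i-1) + 2(h_(i-1)+h_i)·M_i + h_i·M_(i+1) = 6(Δ_i − Δ_(i-1)) read
  1·M_0 + 8·M_1 + 3·M_2 = 6(Δ_1 - Δ_0) = 22
Clamped end conditions give two more equations: 2h_0·M_0 + h_0·M_1 = 6(Δ_0 - S'(0)) = 0 and h_1·M_1 + 2h_1·M_2 = 6(S'(4) - Δ_1) = 14.
Solving: M_0 = -5/4, M_1 = 5/2, M_2 = 13/12.

-1.2500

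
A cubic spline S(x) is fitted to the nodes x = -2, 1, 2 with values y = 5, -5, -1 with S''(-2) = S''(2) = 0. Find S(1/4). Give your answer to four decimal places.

Put M_i = S'' at the i-th knot. Here h = (3, 1) and Δ = (-10/3, 4), so the interior equations h_(i-1)·M_(i-1) + 2(h_(i-1)+h_i)·M_i + h_i·M_(i+1) = 6(Δ_i − Δ_(i-1)) read
  3·M_0 + 8·M_1 + 1·M_2 = 6(Δ_1 - Δ_0) = 44
Natural end conditions: M_0 = M_2 = 0.
Hence M_0 = 0, M_1 = 11/2, M_2 = 0.
On [-2, 1], S(x) = 5 - 73/12·(x + 2) + 0·(x + 2)² + 11/36·(x + 2)³.
With (x + 2) = 9/4: S(1/4) = -1333/256.

-5.2070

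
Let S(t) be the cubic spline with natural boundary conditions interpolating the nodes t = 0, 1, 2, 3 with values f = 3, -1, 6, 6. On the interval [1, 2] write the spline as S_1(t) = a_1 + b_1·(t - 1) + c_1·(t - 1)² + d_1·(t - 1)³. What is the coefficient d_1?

-6

Put σ_i = S'' at the i-th knot. Here h = (1, 1, 1) and Δ = (-4, 7, 0), so the interior equations h_(i-1)·σ_(i-1) + 2(h_(i-1)+h_i)·σ_i + h_i·σ_(i+1) = 6(Δ_i − Δ_(i-1)) read
  1·σ_0 + 4·σ_1 + 1·σ_2 = 6(Δ_1 - Δ_0) = 66
  1·σ_1 + 4·σ_2 + 1·σ_3 = 6(Δ_2 - Δ_1) = -42
Natural end conditions: σ_0 = σ_3 = 0.
Hence σ_0 = 0, σ_1 = 102/5, σ_2 = -78/5, σ_3 = 0.
On [1, 2], with S_1(t) = a_1 + b_1·(t - 1) + c_1·(t - 1)² + d_1·(t - 1)³: c_1 = σ_1/2 = 51/5, d_1 = (σ_2 - σ_1)/(6h_1) = -6, b_1 = Δ_1 - h_1(2σ_1 + σ_2)/6 = 14/5.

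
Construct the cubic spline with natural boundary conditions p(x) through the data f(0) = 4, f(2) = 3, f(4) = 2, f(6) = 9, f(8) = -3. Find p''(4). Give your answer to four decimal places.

Let m_i = p''(x_i). Step sizes h_i = 2, 2, 2, 2; slopes of the chords Δ_i = (y_(i+1) - y_i)/h_i = -1/2, -1/2, 7/2, -6.
  2·m_0 + 8·m_1 + 2·m_2 = 6(Δ_1 - Δ_0) = 0
  2·m_1 + 8·m_2 + 2·m_3 = 6(Δ_2 - Δ_1) = 24
  2·m_2 + 8·m_3 + 2·m_4 = 6(Δ_3 - Δ_2) = -57
Natural end conditions: m_0 = m_4 = 0.
Solving: m_0 = 0, m_1 = -153/112, m_2 = 153/28, m_3 = -951/112, m_4 = 0.

5.4643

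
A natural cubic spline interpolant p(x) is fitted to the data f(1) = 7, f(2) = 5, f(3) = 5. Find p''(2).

3

Write M_i for p''(x_i). With h_i = 1, 1 and divided differences Δ_i = -2, 0, the continuity of p' gives the tridiagonal system
  1·M_0 + 4·M_1 + 1·M_2 = 6(Δ_1 - Δ_0) = 12
Natural end conditions: M_0 = M_2 = 0.
Forward elimination and back-substitution give M_0 = 0, M_1 = 3, M_2 = 0.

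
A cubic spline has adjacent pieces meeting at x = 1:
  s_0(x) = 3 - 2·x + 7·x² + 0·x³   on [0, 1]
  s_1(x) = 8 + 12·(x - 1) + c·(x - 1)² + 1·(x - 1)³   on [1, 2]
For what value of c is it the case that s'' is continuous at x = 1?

s_0''(x) = 14 + 0·x, so s_0''(1) = 14. On the right, s_1''(1) = 2c, so c = 7.

7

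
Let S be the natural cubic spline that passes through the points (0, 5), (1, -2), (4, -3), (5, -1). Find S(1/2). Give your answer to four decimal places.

Let M_i = S''(x_i). Step sizes h_i = 1, 3, 1; slopes of the chords Δ_i = (y_(i+1) - y_i)/h_i = -7, -1/3, 2.
  1·M_0 + 8·M_1 + 3·M_2 = 6(Δ_1 - Δ_0) = 40
  3·M_1 + 8·M_2 + 1·M_3 = 6(Δ_2 - Δ_1) = 14
Natural end conditions: M_0 = M_3 = 0.
Hence M_0 = 0, M_1 = 278/55, M_2 = -8/55, M_3 = 0.
On [0, 1], S(t) = 5 - 1294/165·t + 0·t² + 139/165·t³.
With t = 1/2: S(1/2) = 521/440.

1.1841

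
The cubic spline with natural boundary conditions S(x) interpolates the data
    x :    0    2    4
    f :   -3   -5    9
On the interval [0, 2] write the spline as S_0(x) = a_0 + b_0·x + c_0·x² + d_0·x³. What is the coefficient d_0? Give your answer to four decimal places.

0.5000

Let σ_i = S''(x_i). Step sizes h_i = 2, 2; slopes of the chords Δ_i = (y_(i+1) - y_i)/h_i = -1, 7.
  2·σ_0 + 8·σ_1 + 2·σ_2 = 6(Δ_1 - Δ_0) = 48
Natural end conditions: σ_0 = σ_2 = 0.
Solving the tridiagonal system: σ_0 = 0, σ_1 = 6, σ_2 = 0.
On [0, 2], with S_0(x) = a_0 + b_0·x + c_0·x² + d_0·x³: c_0 = σ_0/2 = 0, d_0 = (σ_1 - σ_0)/(6h_0) = 1/2, b_0 = Δ_0 - h_0(2σ_0 + σ_1)/6 = -3.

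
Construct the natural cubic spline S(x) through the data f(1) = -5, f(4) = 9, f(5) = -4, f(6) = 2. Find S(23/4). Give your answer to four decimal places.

Let M_i = S''(x_i). Step sizes h_i = 3, 1, 1; slopes of the chords Δ_i = (y_(i+1) - y_i)/h_i = 14/3, -13, 6.
  3·M_0 + 8·M_1 + 1·M_2 = 6(Δ_1 - Δ_0) = -106
  1·M_1 + 4·M_2 + 1·M_3 = 6(Δ_2 - Δ_1) = 114
Natural end conditions: M_0 = M_3 = 0.
Hence M_0 = 0, M_1 = -538/31, M_2 = 1018/31, M_3 = 0.
On [5, 6], S(x) = -4 - 460/93·(x - 5) + 509/31·(x - 5)² - 509/93·(x - 5)³.
With (x - 5) = 3/4: S(23/4) = -1553/1984.

-0.7828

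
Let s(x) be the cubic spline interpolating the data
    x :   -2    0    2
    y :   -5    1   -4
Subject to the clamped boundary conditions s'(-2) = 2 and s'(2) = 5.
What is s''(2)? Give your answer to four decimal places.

16.1250

Write m_i for s''(x_i). With h_i = 2, 2 and divided differences Δ_i = 3, -5/2, the continuity of s' gives the tridiagonal system
  2·m_0 + 8·m_1 + 2·m_2 = 6(Δ_1 - Δ_0) = -33
Clamped end conditions give two more equations: 2h_0·m_0 + h_0·m_1 = 6(Δ_0 - s'(-2)) = 6 and h_1·m_1 + 2h_1·m_2 = 6(s'(2) - Δ_1) = 45.
Forward elimination and back-substitution give m_0 = 51/8, m_1 = -39/4, m_2 = 129/8.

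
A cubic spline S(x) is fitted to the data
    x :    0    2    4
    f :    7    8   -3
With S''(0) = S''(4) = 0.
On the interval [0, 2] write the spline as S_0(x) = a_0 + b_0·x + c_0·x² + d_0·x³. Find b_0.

Let M_i = S''(x_i). Step sizes h_i = 2, 2; slopes of the chords Δ_i = (y_(i+1) - y_i)/h_i = 1/2, -11/2.
  2·M_0 + 8·M_1 + 2·M_2 = 6(Δ_1 - Δ_0) = -36
Natural end conditions: M_0 = M_2 = 0.
Solving the tridiagonal system: M_0 = 0, M_1 = -9/2, M_2 = 0.
On [0, 2], with S_0(x) = a_0 + b_0·x + c_0·x² + d_0·x³: c_0 = M_0/2 = 0, d_0 = (M_1 - M_0)/(6h_0) = -3/8, b_0 = Δ_0 - h_0(2M_0 + M_1)/6 = 2.

2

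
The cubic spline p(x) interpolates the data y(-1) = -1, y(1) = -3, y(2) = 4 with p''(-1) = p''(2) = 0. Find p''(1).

8

Write M_i for p''(x_i). With h_i = 2, 1 and divided differences Δ_i = -1, 7, the continuity of p' gives the tridiagonal system
  2·M_0 + 6·M_1 + 1·M_2 = 6(Δ_1 - Δ_0) = 48
Natural end conditions: M_0 = M_2 = 0.
Forward elimination and back-substitution give M_0 = 0, M_1 = 8, M_2 = 0.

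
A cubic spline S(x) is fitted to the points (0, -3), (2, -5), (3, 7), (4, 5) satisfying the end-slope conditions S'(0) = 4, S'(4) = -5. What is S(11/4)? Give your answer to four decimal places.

4.6030

Put σ_i = S'' at the i-th knot. Here h = (2, 1, 1) and Δ = (-1, 12, -2), so the interior equations h_(i-1)·σ_(i-1) + 2(h_(i-1)+h_i)·σ_i + h_i·σ_(i+1) = 6(Δ_i − Δ_(i-1)) read
  2·σ_0 + 6·σ_1 + 1·σ_2 = 6(Δ_1 - Δ_0) = 78
  1·σ_1 + 4·σ_2 + 1·σ_3 = 6(Δ_2 - Δ_1) = -84
Clamped end conditions give two more equations: 2h_0·σ_0 + h_0·σ_1 = 6(Δ_0 - S'(0)) = -30 and h_2·σ_2 + 2h_2·σ_3 = 6(S'(4) - Δ_2) = -18.
Hence σ_0 = -216/11, σ_1 = 267/11, σ_2 = -312/11, σ_3 = 57/11.
On [2, 3], S(x) = -5 + 95/11·(x - 2) + 267/22·(x - 2)² - 193/22·(x - 2)³.
With (x - 2) = 3/4: S(11/4) = 6481/1408.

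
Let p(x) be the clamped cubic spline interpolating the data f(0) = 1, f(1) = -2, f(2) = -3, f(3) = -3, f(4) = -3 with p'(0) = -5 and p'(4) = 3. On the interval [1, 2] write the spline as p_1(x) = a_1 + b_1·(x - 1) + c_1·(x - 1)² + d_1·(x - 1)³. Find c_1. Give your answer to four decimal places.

0.5714

Put m_i = p'' at the i-th knot. Here h = (1, 1, 1, 1) and Δ = (-3, -1, 0, 0), so the interior equations h_(i-1)·m_(i-1) + 2(h_(i-1)+h_i)·m_i + h_i·m_(i+1) = 6(Δ_i − Δ_(i-1)) read
  1·m_0 + 4·m_1 + 1·m_2 = 6(Δ_1 - Δ_0) = 12
  1·m_1 + 4·m_2 + 1·m_3 = 6(Δ_2 - Δ_1) = 6
  1·m_2 + 4·m_3 + 1·m_4 = 6(Δ_3 - Δ_2) = 0
Clamped end conditions give two more equations: 2h_0·m_0 + h_0·m_1 = 6(Δ_0 - p'(0)) = 12 and h_3·m_3 + 2h_3·m_4 = 6(p'(4) - Δ_3) = 18.
Solving the tridiagonal system: m_0 = 38/7, m_1 = 8/7, m_2 = 2, m_3 = -22/7, m_4 = 74/7.
On [1, 2], with p_1(x) = a_1 + b_1·(x - 1) + c_1·(x - 1)² + d_1·(x - 1)³: c_1 = m_1/2 = 4/7, d_1 = (m_2 - m_1)/(6h_1) = 1/7, b_1 = Δ_1 - h_1(2m_1 + m_2)/6 = -12/7.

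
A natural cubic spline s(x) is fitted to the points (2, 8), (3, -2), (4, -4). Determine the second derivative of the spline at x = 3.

12

Put σ_i = s'' at the i-th knot. Here h = (1, 1) and Δ = (-10, -2), so the interior equations h_(i-1)·σ_(i-1) + 2(h_(i-1)+h_i)·σ_i + h_i·σ_(i+1) = 6(Δ_i − Δ_(i-1)) read
  1·σ_0 + 4·σ_1 + 1·σ_2 = 6(Δ_1 - Δ_0) = 48
Natural end conditions: σ_0 = σ_2 = 0.
Solving the tridiagonal system: σ_0 = 0, σ_1 = 12, σ_2 = 0.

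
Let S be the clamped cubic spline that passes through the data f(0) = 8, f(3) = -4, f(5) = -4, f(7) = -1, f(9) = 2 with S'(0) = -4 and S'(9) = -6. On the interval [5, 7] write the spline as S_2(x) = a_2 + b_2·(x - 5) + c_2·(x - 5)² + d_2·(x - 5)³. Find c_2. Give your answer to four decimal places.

-0.2210

Write M_i for S''(x_i). With h_i = 3, 2, 2, 2 and divided differences Δ_i = -4, 0, 3/2, 3/2, the continuity of S' gives the tridiagonal system
  3·M_0 + 10·M_1 + 2·M_2 = 6(Δ_1 - Δ_0) = 24
  2·M_1 + 8·M_2 + 2·M_3 = 6(Δ_2 - Δ_1) = 9
  2·M_2 + 8·M_3 + 2·M_4 = 6(Δ_3 - Δ_2) = 0
Clamped end conditions give two more equations: 2h_0·M_0 + h_0·M_1 = 6(Δ_0 - S'(0)) = 0 and h_3·M_3 + 2h_3·M_4 = 6(S'(9) - Δ_3) = -45.
Solving the tridiagonal system: M_0 = -101/69, M_1 = 202/69, M_2 = -61/138, M_3 = 461/138, M_4 = -1783/138.
On [5, 7], with S_2(x) = a_2 + b_2·(x - 5) + c_2·(x - 5)² + d_2·(x - 5)³: c_2 = M_2/2 = -61/276, d_2 = (M_3 - M_2)/(6h_2) = 29/92, b_2 = Δ_2 - h_2(2M_2 + M_3)/6 = 47/69.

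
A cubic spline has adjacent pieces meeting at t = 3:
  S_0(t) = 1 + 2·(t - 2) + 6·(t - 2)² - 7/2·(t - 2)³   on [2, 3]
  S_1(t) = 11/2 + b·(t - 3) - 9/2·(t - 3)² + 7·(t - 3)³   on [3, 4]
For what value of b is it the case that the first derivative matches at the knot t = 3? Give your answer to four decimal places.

S_0'(t) = 2 + 12·(t - 2) - 21/2·(t - 2)², so S_0'(3) = 7/2. On the right, S_1'(3) = b, so b = 7/2.

3.5000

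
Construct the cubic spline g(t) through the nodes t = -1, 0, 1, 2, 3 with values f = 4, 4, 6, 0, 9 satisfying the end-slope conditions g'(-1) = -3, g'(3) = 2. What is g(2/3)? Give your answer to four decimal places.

6.4101

Let σ_i = g''(x_i). Step sizes h_i = 1, 1, 1, 1; slopes of the chords Δ_i = (y_(i+1) - y_i)/h_i = 0, 2, -6, 9.
  1·σ_0 + 4·σ_1 + 1·σ_2 = 6(Δ_1 - Δ_0) = 12
  1·σ_1 + 4·σ_2 + 1·σ_3 = 6(Δ_2 - Δ_1) = -48
  1·σ_2 + 4·σ_3 + 1·σ_4 = 6(Δ_3 - Δ_2) = 90
Clamped end conditions give two more equations: 2h_0·σ_0 + h_0·σ_1 = 6(Δ_0 - g'(-1)) = 18 and h_3·σ_3 + 2h_3·σ_4 = 6(g'(3) - Δ_3) = -42.
Forward elimination and back-substitution give σ_0 = 73/14, σ_1 = 53/7, σ_2 = -47/2, σ_3 = 269/7, σ_4 = -563/14.
On [0, 1], g(t) = 4 + 95/28·t + 53/14·t² - 145/28·t³.
With t = 2/3: g(2/3) = 2423/378.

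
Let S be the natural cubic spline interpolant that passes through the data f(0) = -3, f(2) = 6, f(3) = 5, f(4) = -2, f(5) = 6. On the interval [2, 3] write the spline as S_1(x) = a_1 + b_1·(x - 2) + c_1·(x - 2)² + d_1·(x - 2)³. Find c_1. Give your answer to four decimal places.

-1.5174

Write M_i for S''(x_i). With h_i = 2, 1, 1, 1 and divided differences Δ_i = 9/2, -1, -7, 8, the continuity of S' gives the tridiagonal system
  2·M_0 + 6·M_1 + 1·M_2 = 6(Δ_1 - Δ_0) = -33
  1·M_1 + 4·M_2 + 1·M_3 = 6(Δ_2 - Δ_1) = -36
  1·M_2 + 4·M_3 + 1·M_4 = 6(Δ_3 - Δ_2) = 90
Natural end conditions: M_0 = M_4 = 0.
Hence M_0 = 0, M_1 = -261/86, M_2 = -636/43, M_3 = 2253/86, M_4 = 0.
On [2, 3], with S_1(x) = a_1 + b_1·(x - 2) + c_1·(x - 2)² + d_1·(x - 2)³: c_1 = M_1/2 = -261/172, d_1 = (M_2 - M_1)/(6h_1) = -337/172, b_1 = Δ_1 - h_1(2M_1 + M_2)/6 = 213/86.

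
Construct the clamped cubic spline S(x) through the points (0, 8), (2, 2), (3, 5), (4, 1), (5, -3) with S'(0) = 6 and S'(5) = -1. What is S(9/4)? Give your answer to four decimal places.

2.4773

Let M_i = S''(x_i). Step sizes h_i = 2, 1, 1, 1; slopes of the chords Δ_i = (y_(i+1) - y_i)/h_i = -3, 3, -4, -4.
  2·M_0 + 6·M_1 + 1·M_2 = 6(Δ_1 - Δ_0) = 36
  1·M_1 + 4·M_2 + 1·M_3 = 6(Δ_2 - Δ_1) = -42
  1·M_2 + 4·M_3 + 1·M_4 = 6(Δ_3 - Δ_2) = 0
Clamped end conditions give two more equations: 2h_0·M_0 + h_0·M_1 = 6(Δ_0 - S'(0)) = -54 and h_3·M_3 + 2h_3·M_4 = 6(S'(5) - Δ_3) = 18.
Solving: M_0 = -1745/82, M_1 = 638/41, M_2 = -607/41, M_3 = 68/41, M_4 = 335/41.
On [2, 3], S(x) = 2 + 23/82·(x - 2) + 319/41·(x - 2)² - 415/82·(x - 2)³.
With (x - 2) = 1/4: S(9/4) = 13001/5248.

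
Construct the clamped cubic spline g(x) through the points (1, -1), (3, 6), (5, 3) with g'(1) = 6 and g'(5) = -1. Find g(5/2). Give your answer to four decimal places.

Let m_i = g''(x_i). Step sizes h_i = 2, 2; slopes of the chords Δ_i = (y_(i+1) - y_i)/h_i = 7/2, -3/2.
  2·m_0 + 8·m_1 + 2·m_2 = 6(Δ_1 - Δ_0) = -30
Clamped end conditions give two more equations: 2h_0·m_0 + h_0·m_1 = 6(Δ_0 - g'(1)) = -15 and h_1·m_1 + 2h_1·m_2 = 6(g'(5) - Δ_1) = 3.
Solving: m_0 = -7/4, m_1 = -4, m_2 = 11/4.
On [1, 3], g(x) = -1 + 6·(x - 1) - 7/8·(x - 1)² - 3/16·(x - 1)³.
With (x - 1) = 3/2: g(5/2) = 691/128.

5.3984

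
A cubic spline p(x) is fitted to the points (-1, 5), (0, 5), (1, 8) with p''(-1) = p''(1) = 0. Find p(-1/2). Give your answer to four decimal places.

4.7188

Put σ_i = p'' at the i-th knot. Here h = (1, 1) and Δ = (0, 3), so the interior equations h_(i-1)·σ_(i-1) + 2(h_(i-1)+h_i)·σ_i + h_i·σ_(i+1) = 6(Δ_i − Δ_(i-1)) read
  1·σ_0 + 4·σ_1 + 1·σ_2 = 6(Δ_1 - Δ_0) = 18
Natural end conditions: σ_0 = σ_2 = 0.
Solving: σ_0 = 0, σ_1 = 9/2, σ_2 = 0.
On [-1, 0], p(x) = 5 - 3/4·(x + 1) + 0·(x + 1)² + 3/4·(x + 1)³.
With (x + 1) = 1/2: p(-1/2) = 151/32.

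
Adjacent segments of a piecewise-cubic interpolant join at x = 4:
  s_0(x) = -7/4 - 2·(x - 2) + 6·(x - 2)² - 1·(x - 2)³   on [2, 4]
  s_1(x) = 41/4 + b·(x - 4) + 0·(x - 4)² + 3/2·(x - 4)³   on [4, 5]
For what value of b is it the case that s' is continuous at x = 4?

s_0'(x) = -2 + 12·(x - 2) - 3·(x - 2)², so s_0'(4) = 10. On the right, s_1'(4) = b, so b = 10.

10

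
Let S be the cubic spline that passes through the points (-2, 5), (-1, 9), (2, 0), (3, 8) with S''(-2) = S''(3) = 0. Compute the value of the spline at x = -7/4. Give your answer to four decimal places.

6.3793

Put σ_i = S'' at the i-th knot. Here h = (1, 3, 1) and Δ = (4, -3, 8), so the interior equations h_(i-1)·σ_(i-1) + 2(h_(i-1)+h_i)·σ_i + h_i·σ_(i+1) = 6(Δ_i − Δ_(i-1)) read
  1·σ_0 + 8·σ_1 + 3·σ_2 = 6(Δ_1 - Δ_0) = -42
  3·σ_1 + 8·σ_2 + 1·σ_3 = 6(Δ_2 - Δ_1) = 66
Natural end conditions: σ_0 = σ_3 = 0.
Hence σ_0 = 0, σ_1 = -534/55, σ_2 = 654/55, σ_3 = 0.
On [-2, -1], S(x) = 5 + 309/55·(x + 2) + 0·(x + 2)² - 89/55·(x + 2)³.
With (x + 2) = 1/4: S(-7/4) = 4491/704.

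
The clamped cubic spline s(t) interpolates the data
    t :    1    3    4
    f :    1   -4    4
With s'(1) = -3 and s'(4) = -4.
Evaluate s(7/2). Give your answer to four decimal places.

1.5729

With M_i denoting the second derivative at x_i, h_i = 2, 1, and Δ_i = (y_(i+1) − y_i)/h_i = -5/2, 8:
  2·M_0 + 6·M_1 + 1·M_2 = 6(Δ_1 - Δ_0) = 63
Clamped end conditions give two more equations: 2h_0·M_0 + h_0·M_1 = 6(Δ_0 - s'(1)) = 3 and h_1·M_1 + 2h_1·M_2 = 6(s'(4) - Δ_1) = -72.
Solving the tridiagonal system: M_0 = -121/12, M_1 = 65/3, M_2 = -281/6.
On [3, 4], s(t) = -4 + 103/12·(t - 3) + 65/6·(t - 3)² - 137/12·(t - 3)³.
With (t - 3) = 1/2: s(7/2) = 151/96.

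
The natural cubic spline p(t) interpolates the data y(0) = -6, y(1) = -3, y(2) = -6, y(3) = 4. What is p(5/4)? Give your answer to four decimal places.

-3.8469

Put σ_i = p'' at the i-th knot. Here h = (1, 1, 1) and Δ = (3, -3, 10), so the interior equations h_(i-1)·σ_(i-1) + 2(h_(i-1)+h_i)·σ_i + h_i·σ_(i+1) = 6(Δ_i − Δ_(i-1)) read
  1·σ_0 + 4·σ_1 + 1·σ_2 = 6(Δ_1 - Δ_0) = -36
  1·σ_1 + 4·σ_2 + 1·σ_3 = 6(Δ_2 - Δ_1) = 78
Natural end conditions: σ_0 = σ_3 = 0.
Hence σ_0 = 0, σ_1 = -74/5, σ_2 = 116/5, σ_3 = 0.
On [1, 2], p(t) = -3 - 29/15·(t - 1) - 37/5·(t - 1)² + 19/3·(t - 1)³.
With (t - 1) = 1/4: p(5/4) = -1231/320.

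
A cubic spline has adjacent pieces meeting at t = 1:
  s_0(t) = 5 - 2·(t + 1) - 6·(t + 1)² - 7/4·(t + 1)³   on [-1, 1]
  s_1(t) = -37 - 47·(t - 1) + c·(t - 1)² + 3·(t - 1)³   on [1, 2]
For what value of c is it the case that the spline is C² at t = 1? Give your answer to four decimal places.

s_0''(t) = -12 - 21/2·(t + 1), so s_0''(1) = -33. On the right, s_1''(1) = 2c, so c = -33/2.

-16.5000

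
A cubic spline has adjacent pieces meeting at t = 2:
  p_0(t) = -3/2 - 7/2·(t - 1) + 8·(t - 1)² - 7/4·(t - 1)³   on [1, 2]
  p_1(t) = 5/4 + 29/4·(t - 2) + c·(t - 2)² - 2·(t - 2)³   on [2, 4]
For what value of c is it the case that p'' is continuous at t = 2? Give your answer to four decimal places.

2.7500

p_0''(t) = 16 - 21/2·(t - 1), so p_0''(2) = 11/2. On the right, p_1''(2) = 2c, so c = 11/4.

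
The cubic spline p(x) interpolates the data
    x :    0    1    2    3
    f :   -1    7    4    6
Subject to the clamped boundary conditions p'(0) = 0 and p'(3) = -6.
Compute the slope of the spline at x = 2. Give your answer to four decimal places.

Put M_i = p'' at the i-th knot. Here h = (1, 1, 1) and Δ = (8, -3, 2), so the interior equations h_(i-1)·M_(i-1) + 2(h_(i-1)+h_i)·M_i + h_i·M_(i+1) = 6(Δ_i − Δ_(i-1)) read
  1·M_0 + 4·M_1 + 1·M_2 = 6(Δ_1 - Δ_0) = -66
  1·M_1 + 4·M_2 + 1·M_3 = 6(Δ_2 - Δ_1) = 30
Clamped end conditions give two more equations: 2h_0·M_0 + h_0·M_1 = 6(Δ_0 - p'(0)) = 48 and h_2·M_2 + 2h_2·M_3 = 6(p'(3) - Δ_2) = -48.
Forward elimination and back-substitution give M_0 = 202/5, M_1 = -164/5, M_2 = 124/5, M_3 = -182/5.
On [2, 3], p'(x) = b_2 + 2c_2·(x - 2) + 3d_2·(x - 2)² with b_2 = Δ_2 - h_2(2M_2 + M_3)/6 = -1/5, c_2 = M_2/2 = 62/5, d_2 = (M_3 - M_2)/(6h_2) = -51/5. So p'(2) = -1/5.

-0.2000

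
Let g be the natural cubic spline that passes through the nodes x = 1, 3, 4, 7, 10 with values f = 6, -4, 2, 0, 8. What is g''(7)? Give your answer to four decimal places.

3.6431

Put σ_i = g'' at the i-th knot. Here h = (2, 1, 3, 3) and Δ = (-5, 6, -2/3, 8/3), so the interior equations h_(i-1)·σ_(i-1) + 2(h_(i-1)+h_i)·σ_i + h_i·σ_(i+1) = 6(Δ_i − Δ_(i-1)) read
  2·σ_0 + 6·σ_1 + 1·σ_2 = 6(Δ_1 - Δ_0) = 66
  1·σ_1 + 8·σ_2 + 3·σ_3 = 6(Δ_2 - Δ_1) = -40
  3·σ_2 + 12·σ_3 + 3·σ_4 = 6(Δ_3 - Δ_2) = 20
Natural end conditions: σ_0 = σ_4 = 0.
Solving the tridiagonal system: σ_0 = 0, σ_1 = 1047/85, σ_2 = -672/85, σ_3 = 929/255, σ_4 = 0.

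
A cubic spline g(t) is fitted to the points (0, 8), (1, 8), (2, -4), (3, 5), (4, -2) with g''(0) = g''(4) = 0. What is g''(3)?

-36

With m_i denoting the second derivative at x_i, h_i = 1, 1, 1, 1, and Δ_i = (y_(i+1) − y_i)/h_i = 0, -12, 9, -7:
  1·m_0 + 4·m_1 + 1·m_2 = 6(Δ_1 - Δ_0) = -72
  1·m_1 + 4·m_2 + 1·m_3 = 6(Δ_2 - Δ_1) = 126
  1·m_2 + 4·m_3 + 1·m_4 = 6(Δ_3 - Δ_2) = -96
Natural end conditions: m_0 = m_4 = 0.
Hence m_0 = 0, m_1 = -30, m_2 = 48, m_3 = -36, m_4 = 0.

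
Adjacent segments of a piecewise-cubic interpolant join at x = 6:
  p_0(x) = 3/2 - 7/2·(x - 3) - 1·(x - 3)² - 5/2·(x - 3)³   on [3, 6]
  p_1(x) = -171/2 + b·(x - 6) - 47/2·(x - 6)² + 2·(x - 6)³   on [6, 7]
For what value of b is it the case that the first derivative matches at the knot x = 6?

-77

p_0'(x) = -7/2 - 2·(x - 3) - 15/2·(x - 3)², so p_0'(6) = -77. On the right, p_1'(6) = b, so b = -77.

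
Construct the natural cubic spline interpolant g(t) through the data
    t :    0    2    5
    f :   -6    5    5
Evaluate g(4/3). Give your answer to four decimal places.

Write σ_i for g''(x_i). With h_i = 2, 3 and divided differences Δ_i = 11/2, 0, the continuity of g' gives the tridiagonal system
  2·σ_0 + 10·σ_1 + 3·σ_2 = 6(Δ_1 - Δ_0) = -33
Natural end conditions: σ_0 = σ_2 = 0.
Forward elimination and back-substitution give σ_0 = 0, σ_1 = -33/10, σ_2 = 0.
On [0, 2], g(t) = -6 + 33/5·t + 0·t² - 11/40·t³.
With t = 4/3: g(4/3) = 58/27.

2.1481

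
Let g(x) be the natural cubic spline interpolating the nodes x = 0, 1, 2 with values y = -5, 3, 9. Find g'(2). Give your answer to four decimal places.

5.5000

With σ_i denoting the second derivative at x_i, h_i = 1, 1, and Δ_i = (y_(i+1) − y_i)/h_i = 8, 6:
  1·σ_0 + 4·σ_1 + 1·σ_2 = 6(Δ_1 - Δ_0) = -12
Natural end conditions: σ_0 = σ_2 = 0.
Solving: σ_0 = 0, σ_1 = -3, σ_2 = 0.
On [1, 2], g'(x) = b_1 + 2c_1·(x - 1) + 3d_1·(x - 1)² with b_1 = Δ_1 - h_1(2σ_1 + σ_2)/6 = 7, c_1 = σ_1/2 = -3/2, d_1 = (σ_2 - σ_1)/(6h_1) = 1/2. So g'(2) = 11/2.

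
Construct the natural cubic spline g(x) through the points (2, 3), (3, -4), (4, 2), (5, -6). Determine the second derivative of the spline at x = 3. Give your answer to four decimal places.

Write M_i for g''(x_i). With h_i = 1, 1, 1 and divided differences Δ_i = -7, 6, -8, the continuity of g' gives the tridiagonal system
  1·M_0 + 4·M_1 + 1·M_2 = 6(Δ_1 - Δ_0) = 78
  1·M_1 + 4·M_2 + 1·M_3 = 6(Δ_2 - Δ_1) = -84
Natural end conditions: M_0 = M_3 = 0.
Solving: M_0 = 0, M_1 = 132/5, M_2 = -138/5, M_3 = 0.

26.4000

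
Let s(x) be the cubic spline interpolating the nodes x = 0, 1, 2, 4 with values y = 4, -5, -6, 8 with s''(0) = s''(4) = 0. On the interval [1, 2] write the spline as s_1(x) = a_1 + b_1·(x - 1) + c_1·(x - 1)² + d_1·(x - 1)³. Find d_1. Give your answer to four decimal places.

Put σ_i = s'' at the i-th knot. Here h = (1, 1, 2) and Δ = (-9, -1, 7), so the interior equations h_(i-1)·σ_(i-1) + 2(h_(i-1)+h_i)·σ_i + h_i·σ_(i+1) = 6(Δ_i − Δ_(i-1)) read
  1·σ_0 + 4·σ_1 + 1·σ_2 = 6(Δ_1 - Δ_0) = 48
  1·σ_1 + 6·σ_2 + 2·σ_3 = 6(Δ_2 - Δ_1) = 48
Natural end conditions: σ_0 = σ_3 = 0.
Hence σ_0 = 0, σ_1 = 240/23, σ_2 = 144/23, σ_3 = 0.
On [1, 2], with s_1(x) = a_1 + b_1·(x - 1) + c_1·(x - 1)² + d_1·(x - 1)³: c_1 = σ_1/2 = 120/23, d_1 = (σ_2 - σ_1)/(6h_1) = -16/23, b_1 = Δ_1 - h_1(2σ_1 + σ_2)/6 = -127/23.

-0.6957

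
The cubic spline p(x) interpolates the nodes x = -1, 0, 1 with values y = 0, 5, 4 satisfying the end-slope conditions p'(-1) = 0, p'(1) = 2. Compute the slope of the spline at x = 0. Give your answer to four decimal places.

Let M_i = p''(x_i). Step sizes h_i = 1, 1; slopes of the chords Δ_i = (y_(i+1) - y_i)/h_i = 5, -1.
  1·M_0 + 4·M_1 + 1·M_2 = 6(Δ_1 - Δ_0) = -36
Clamped end conditions give two more equations: 2h_0·M_0 + h_0·M_1 = 6(Δ_0 - p'(-1)) = 30 and h_1·M_1 + 2h_1·M_2 = 6(p'(1) - Δ_1) = 18.
Solving: M_0 = 25, M_1 = -20, M_2 = 19.
On [0, 1], p'(x) = b_1 + 2c_1·x + 3d_1·x² with b_1 = Δ_1 - h_1(2M_1 + M_2)/6 = 5/2, c_1 = M_1/2 = -10, d_1 = (M_2 - M_1)/(6h_1) = 13/2. So p'(0) = 5/2.

2.5000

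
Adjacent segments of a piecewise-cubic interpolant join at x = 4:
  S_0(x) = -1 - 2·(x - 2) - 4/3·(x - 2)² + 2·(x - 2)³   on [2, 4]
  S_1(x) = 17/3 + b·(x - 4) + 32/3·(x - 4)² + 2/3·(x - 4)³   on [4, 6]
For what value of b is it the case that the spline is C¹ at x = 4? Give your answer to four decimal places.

S_0'(x) = -2 - 8/3·(x - 2) + 6·(x - 2)², so S_0'(4) = 50/3. On the right, S_1'(4) = b, so b = 50/3.

16.6667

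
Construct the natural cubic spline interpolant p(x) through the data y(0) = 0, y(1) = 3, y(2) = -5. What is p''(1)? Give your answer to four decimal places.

With σ_i denoting the second derivative at x_i, h_i = 1, 1, and Δ_i = (y_(i+1) − y_i)/h_i = 3, -8:
  1·σ_0 + 4·σ_1 + 1·σ_2 = 6(Δ_1 - Δ_0) = -66
Natural end conditions: σ_0 = σ_2 = 0.
Solving the tridiagonal system: σ_0 = 0, σ_1 = -33/2, σ_2 = 0.

-16.5000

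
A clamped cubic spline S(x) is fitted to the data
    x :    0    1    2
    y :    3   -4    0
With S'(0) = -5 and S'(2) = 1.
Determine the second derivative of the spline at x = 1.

Let m_i = S''(x_i). Step sizes h_i = 1, 1; slopes of the chords Δ_i = (y_(i+1) - y_i)/h_i = -7, 4.
  1·m_0 + 4·m_1 + 1·m_2 = 6(Δ_1 - Δ_0) = 66
Clamped end conditions give two more equations: 2h_0·m_0 + h_0·m_1 = 6(Δ_0 - S'(0)) = -12 and h_1·m_1 + 2h_1·m_2 = 6(S'(2) - Δ_1) = -18.
Solving the tridiagonal system: m_0 = -39/2, m_1 = 27, m_2 = -45/2.

27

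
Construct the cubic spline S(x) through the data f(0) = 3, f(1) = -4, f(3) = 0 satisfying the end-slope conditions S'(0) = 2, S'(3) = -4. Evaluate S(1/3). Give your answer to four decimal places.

1.9259

Put M_i = S'' at the i-th knot. Here h = (1, 2) and Δ = (-7, 2), so the interior equations h_(i-1)·M_(i-1) + 2(h_(i-1)+h_i)·M_i + h_i·M_(i+1) = 6(Δ_i − Δ_(i-1)) read
  1·M_0 + 6·M_1 + 2·M_2 = 6(Δ_1 - Δ_0) = 54
Clamped end conditions give two more equations: 2h_0·M_0 + h_0·M_1 = 6(Δ_0 - S'(0)) = -54 and h_1·M_1 + 2h_1·M_2 = 6(S'(3) - Δ_1) = -36.
Hence M_0 = -38, M_1 = 22, M_2 = -20.
On [0, 1], S(x) = 3 + 2·x - 19·x² + 10·x³.
With x = 1/3: S(1/3) = 52/27.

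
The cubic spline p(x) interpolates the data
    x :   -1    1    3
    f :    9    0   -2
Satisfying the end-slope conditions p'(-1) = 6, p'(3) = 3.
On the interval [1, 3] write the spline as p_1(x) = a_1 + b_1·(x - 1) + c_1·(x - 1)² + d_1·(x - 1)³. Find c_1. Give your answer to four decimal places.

3.3750

With m_i denoting the second derivative at x_i, h_i = 2, 2, and Δ_i = (y_(i+1) − y_i)/h_i = -9/2, -1:
  2·m_0 + 8·m_1 + 2·m_2 = 6(Δ_1 - Δ_0) = 21
Clamped end conditions give two more equations: 2h_0·m_0 + h_0·m_1 = 6(Δ_0 - p'(-1)) = -63 and h_1·m_1 + 2h_1·m_2 = 6(p'(3) - Δ_1) = 24.
Hence m_0 = -153/8, m_1 = 27/4, m_2 = 21/8.
On [1, 3], with p_1(x) = a_1 + b_1·(x - 1) + c_1·(x - 1)² + d_1·(x - 1)³: c_1 = m_1/2 = 27/8, d_1 = (m_2 - m_1)/(6h_1) = -11/32, b_1 = Δ_1 - h_1(2m_1 + m_2)/6 = -51/8.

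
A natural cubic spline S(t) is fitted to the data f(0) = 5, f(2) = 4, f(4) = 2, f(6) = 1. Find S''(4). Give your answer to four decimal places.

Put m_i = S'' at the i-th knot. Here h = (2, 2, 2) and Δ = (-1/2, -1, -1/2), so the interior equations h_(i-1)·m_(i-1) + 2(h_(i-1)+h_i)·m_i + h_i·m_(i+1) = 6(Δ_i − Δ_(i-1)) read
  2·m_0 + 8·m_1 + 2·m_2 = 6(Δ_1 - Δ_0) = -3
  2·m_1 + 8·m_2 + 2·m_3 = 6(Δ_2 - Δ_1) = 3
Natural end conditions: m_0 = m_3 = 0.
Hence m_0 = 0, m_1 = -1/2, m_2 = 1/2, m_3 = 0.

0.5000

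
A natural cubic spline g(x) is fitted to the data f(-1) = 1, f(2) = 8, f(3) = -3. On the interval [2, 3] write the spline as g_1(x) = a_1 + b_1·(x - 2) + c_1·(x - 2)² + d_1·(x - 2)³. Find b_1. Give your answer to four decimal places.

-7.6667

Let M_i = g''(x_i). Step sizes h_i = 3, 1; slopes of the chords Δ_i = (y_(i+1) - y_i)/h_i = 7/3, -11.
  3·M_0 + 8·M_1 + 1·M_2 = 6(Δ_1 - Δ_0) = -80
Natural end conditions: M_0 = M_2 = 0.
Solving the tridiagonal system: M_0 = 0, M_1 = -10, M_2 = 0.
On [2, 3], with g_1(x) = a_1 + b_1·(x - 2) + c_1·(x - 2)² + d_1·(x - 2)³: c_1 = M_1/2 = -5, d_1 = (M_2 - M_1)/(6h_1) = 5/3, b_1 = Δ_1 - h_1(2M_1 + M_2)/6 = -23/3.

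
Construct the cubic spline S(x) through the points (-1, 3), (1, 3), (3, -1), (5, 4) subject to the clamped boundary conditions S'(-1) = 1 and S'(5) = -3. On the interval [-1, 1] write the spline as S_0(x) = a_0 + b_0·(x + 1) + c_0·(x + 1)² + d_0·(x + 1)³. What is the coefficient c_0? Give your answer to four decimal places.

Write σ_i for S''(x_i). With h_i = 2, 2, 2 and divided differences Δ_i = 0, -2, 5/2, the continuity of S' gives the tridiagonal system
  2·σ_0 + 8·σ_1 + 2·σ_2 = 6(Δ_1 - Δ_0) = -12
  2·σ_1 + 8·σ_2 + 2·σ_3 = 6(Δ_2 - Δ_1) = 27
Clamped end conditions give two more equations: 2h_0·σ_0 + h_0·σ_1 = 6(Δ_0 - S'(-1)) = -6 and h_2·σ_2 + 2h_2·σ_3 = 6(S'(5) - Δ_2) = -33.
Solving: σ_0 = 1/6, σ_1 = -10/3, σ_2 = 43/6, σ_3 = -71/6.
On [-1, 1], with S_0(x) = a_0 + b_0·(x + 1) + c_0·(x + 1)² + d_0·(x + 1)³: c_0 = σ_0/2 = 1/12, d_0 = (σ_1 - σ_0)/(6h_0) = -7/24, b_0 = Δ_0 - h_0(2σ_0 + σ_1)/6 = 1.

0.0833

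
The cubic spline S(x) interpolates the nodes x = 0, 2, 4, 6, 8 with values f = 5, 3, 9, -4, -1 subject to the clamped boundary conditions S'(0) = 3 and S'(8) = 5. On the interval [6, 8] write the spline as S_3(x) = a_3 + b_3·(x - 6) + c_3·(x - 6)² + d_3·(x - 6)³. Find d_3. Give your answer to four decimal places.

Let M_i = S''(x_i). Step sizes h_i = 2, 2, 2, 2; slopes of the chords Δ_i = (y_(i+1) - y_i)/h_i = -1, 3, -13/2, 3/2.
  2·M_0 + 8·M_1 + 2·M_2 = 6(Δ_1 - Δ_0) = 24
  2·M_1 + 8·M_2 + 2·M_3 = 6(Δ_2 - Δ_1) = -57
  2·M_2 + 8·M_3 + 2·M_4 = 6(Δ_3 - Δ_2) = 48
Clamped end conditions give two more equations: 2h_0·M_0 + h_0·M_1 = 6(Δ_0 - S'(0)) = -24 and h_3·M_3 + 2h_3·M_4 = 6(S'(8) - Δ_3) = 21.
Hence M_0 = -571/56, M_1 = 235/28, M_2 = -91/8, M_3 = 241/28, M_4 = 53/56.
On [6, 8], with S_3(x) = a_3 + b_3·(x - 6) + c_3·(x - 6)² + d_3·(x - 6)³: c_3 = M_3/2 = 241/56, d_3 = (M_4 - M_3)/(6h_3) = -143/224, b_3 = Δ_3 - h_3(2M_3 + M_4)/6 = -255/56.

-0.6384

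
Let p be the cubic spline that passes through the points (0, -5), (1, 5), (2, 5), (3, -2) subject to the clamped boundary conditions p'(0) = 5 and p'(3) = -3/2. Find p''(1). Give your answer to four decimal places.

-18.1333

Write M_i for p''(x_i). With h_i = 1, 1, 1 and divided differences Δ_i = 10, 0, -7, the continuity of p' gives the tridiagonal system
  1·M_0 + 4·M_1 + 1·M_2 = 6(Δ_1 - Δ_0) = -60
  1·M_1 + 4·M_2 + 1·M_3 = 6(Δ_2 - Δ_1) = -42
Clamped end conditions give two more equations: 2h_0·M_0 + h_0·M_1 = 6(Δ_0 - p'(0)) = 30 and h_2·M_2 + 2h_2·M_3 = 6(p'(3) - Δ_2) = 33.
Forward elimination and back-substitution give M_0 = 361/15, M_1 = -272/15, M_2 = -173/15, M_3 = 334/15.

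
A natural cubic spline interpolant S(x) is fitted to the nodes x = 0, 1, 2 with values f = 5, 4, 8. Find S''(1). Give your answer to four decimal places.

Let σ_i = S''(x_i). Step sizes h_i = 1, 1; slopes of the chords Δ_i = (y_(i+1) - y_i)/h_i = -1, 4.
  1·σ_0 + 4·σ_1 + 1·σ_2 = 6(Δ_1 - Δ_0) = 30
Natural end conditions: σ_0 = σ_2 = 0.
Solving the tridiagonal system: σ_0 = 0, σ_1 = 15/2, σ_2 = 0.

7.5000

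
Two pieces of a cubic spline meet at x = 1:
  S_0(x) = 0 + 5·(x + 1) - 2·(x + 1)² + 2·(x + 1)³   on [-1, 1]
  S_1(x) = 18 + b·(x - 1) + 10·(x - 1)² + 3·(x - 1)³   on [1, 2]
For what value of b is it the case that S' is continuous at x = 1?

S_0'(x) = 5 - 4·(x + 1) + 6·(x + 1)², so S_0'(1) = 21. On the right, S_1'(1) = b, so b = 21.

21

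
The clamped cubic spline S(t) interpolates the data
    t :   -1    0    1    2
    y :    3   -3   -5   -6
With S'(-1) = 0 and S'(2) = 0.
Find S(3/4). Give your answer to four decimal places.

-4.8469

With M_i denoting the second derivative at x_i, h_i = 1, 1, 1, and Δ_i = (y_(i+1) − y_i)/h_i = -6, -2, -1:
  1·M_0 + 4·M_1 + 1·M_2 = 6(Δ_1 - Δ_0) = 24
  1·M_1 + 4·M_2 + 1·M_3 = 6(Δ_2 - Δ_1) = 6
Clamped end conditions give two more equations: 2h_0·M_0 + h_0·M_1 = 6(Δ_0 - S'(-1)) = -36 and h_2·M_2 + 2h_2·M_3 = 6(S'(2) - Δ_2) = 6.
Solving the tridiagonal system: M_0 = -122/5, M_1 = 64/5, M_2 = -14/5, M_3 = 22/5.
On [0, 1], S(t) = -3 - 29/5·t + 32/5·t² - 13/5·t³.
With t = 3/4: S(3/4) = -1551/320.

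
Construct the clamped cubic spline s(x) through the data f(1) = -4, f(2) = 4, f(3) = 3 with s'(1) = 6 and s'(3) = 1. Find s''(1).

17

Put m_i = s'' at the i-th knot. Here h = (1, 1) and Δ = (8, -1), so the interior equations h_(i-1)·m_(i-1) + 2(h_(i-1)+h_i)·m_i + h_i·m_(i+1) = 6(Δ_i − Δ_(i-1)) read
  1·m_0 + 4·m_1 + 1·m_2 = 6(Δ_1 - Δ_0) = -54
Clamped end conditions give two more equations: 2h_0·m_0 + h_0·m_1 = 6(Δ_0 - s'(1)) = 12 and h_1·m_1 + 2h_1·m_2 = 6(s'(3) - Δ_1) = 12.
Solving the tridiagonal system: m_0 = 17, m_1 = -22, m_2 = 17.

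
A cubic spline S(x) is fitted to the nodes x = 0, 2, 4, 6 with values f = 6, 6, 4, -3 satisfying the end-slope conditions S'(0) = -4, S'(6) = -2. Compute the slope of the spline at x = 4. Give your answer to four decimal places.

Put M_i = S'' at the i-th knot. Here h = (2, 2, 2) and Δ = (0, -1, -7/2), so the interior equations h_(i-1)·M_(i-1) + 2(h_(i-1)+h_i)·M_i + h_i·M_(i+1) = 6(Δ_i − Δ_(i-1)) read
  2·M_0 + 8·M_1 + 2·M_2 = 6(Δ_1 - Δ_0) = -6
  2·M_1 + 8·M_2 + 2·M_3 = 6(Δ_2 - Δ_1) = -15
Clamped end conditions give two more equations: 2h_0·M_0 + h_0·M_1 = 6(Δ_0 - S'(0)) = 24 and h_2·M_2 + 2h_2·M_3 = 6(S'(6) - Δ_2) = 9.
Hence M_0 = 209/30, M_1 = -29/15, M_2 = -67/30, M_3 = 101/30.
On [4, 6], S'(x) = b_2 + 2c_2·(x - 4) + 3d_2·(x - 4)² with b_2 = Δ_2 - h_2(2M_2 + M_3)/6 = -47/15, c_2 = M_2/2 = -67/60, d_2 = (M_3 - M_2)/(6h_2) = 7/15. So S'(4) = -47/15.

-3.1333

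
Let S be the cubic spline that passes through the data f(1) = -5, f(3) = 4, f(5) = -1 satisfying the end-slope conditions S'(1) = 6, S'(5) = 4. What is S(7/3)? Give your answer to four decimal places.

2.8519

Let σ_i = S''(x_i). Step sizes h_i = 2, 2; slopes of the chords Δ_i = (y_(i+1) - y_i)/h_i = 9/2, -5/2.
  2·σ_0 + 8·σ_1 + 2·σ_2 = 6(Δ_1 - Δ_0) = -42
Clamped end conditions give two more equations: 2h_0·σ_0 + h_0·σ_1 = 6(Δ_0 - S'(1)) = -9 and h_1·σ_1 + 2h_1·σ_2 = 6(S'(5) - Δ_1) = 39.
Solving the tridiagonal system: σ_0 = 5/2, σ_1 = -19/2, σ_2 = 29/2.
On [1, 3], S(x) = -5 + 6·(x - 1) + 5/4·(x - 1)² - 1·(x - 1)³.
With (x - 1) = 4/3: S(7/3) = 77/27.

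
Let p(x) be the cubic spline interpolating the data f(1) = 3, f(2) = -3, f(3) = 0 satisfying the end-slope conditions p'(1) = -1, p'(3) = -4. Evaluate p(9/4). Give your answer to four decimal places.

Put M_i = p'' at the i-th knot. Here h = (1, 1) and Δ = (-6, 3), so the interior equations h_(i-1)·M_(i-1) + 2(h_(i-1)+h_i)·M_i + h_i·M_(i+1) = 6(Δ_i − Δ_(i-1)) read
  1·M_0 + 4·M_1 + 1·M_2 = 6(Δ_1 - Δ_0) = 54
Clamped end conditions give two more equations: 2h_0·M_0 + h_0·M_1 = 6(Δ_0 - p'(1)) = -30 and h_1·M_1 + 2h_1·M_2 = 6(p'(3) - Δ_1) = -42.
Solving: M_0 = -30, M_1 = 30, M_2 = -36.
On [2, 3], p(x) = -3 - 1·(x - 2) + 15·(x - 2)² - 11·(x - 2)³.
With (x - 2) = 1/4: p(9/4) = -159/64.

-2.4844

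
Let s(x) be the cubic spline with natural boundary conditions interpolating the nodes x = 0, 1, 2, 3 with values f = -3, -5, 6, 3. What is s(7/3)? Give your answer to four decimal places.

6.7037

Write σ_i for s''(x_i). With h_i = 1, 1, 1 and divided differences Δ_i = -2, 11, -3, the continuity of s' gives the tridiagonal system
  1·σ_0 + 4·σ_1 + 1·σ_2 = 6(Δ_1 - Δ_0) = 78
  1·σ_1 + 4·σ_2 + 1·σ_3 = 6(Δ_2 - Δ_1) = -84
Natural end conditions: σ_0 = σ_3 = 0.
Forward elimination and back-substitution give σ_0 = 0, σ_1 = 132/5, σ_2 = -138/5, σ_3 = 0.
On [2, 3], s(x) = 6 + 31/5·(x - 2) - 69/5·(x - 2)² + 23/5·(x - 2)³.
With (x - 2) = 1/3: s(7/3) = 181/27.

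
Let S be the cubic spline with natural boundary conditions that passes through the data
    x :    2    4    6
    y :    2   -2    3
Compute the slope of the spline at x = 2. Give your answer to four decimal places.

Put m_i = S'' at the i-th knot. Here h = (2, 2) and Δ = (-2, 5/2), so the interior equations h_(i-1)·m_(i-1) + 2(h_(i-1)+h_i)·m_i + h_i·m_(i+1) = 6(Δ_i − Δ_(i-1)) read
  2·m_0 + 8·m_1 + 2·m_2 = 6(Δ_1 - Δ_0) = 27
Natural end conditions: m_0 = m_2 = 0.
Forward elimination and back-substitution give m_0 = 0, m_1 = 27/8, m_2 = 0.
On [2, 4], S'(x) = b_0 + 2c_0·(x - 2) + 3d_0·(x - 2)² with b_0 = Δ_0 - h_0(2m_0 + m_1)/6 = -25/8, c_0 = m_0/2 = 0, d_0 = (m_1 - m_0)/(6h_0) = 9/32. So S'(2) = -25/8.

-3.1250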